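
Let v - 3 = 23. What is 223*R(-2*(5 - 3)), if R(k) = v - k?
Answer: 6690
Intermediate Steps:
v = 26 (v = 3 + 23 = 26)
R(k) = 26 - k
223*R(-2*(5 - 3)) = 223*(26 - (-2)*(5 - 3)) = 223*(26 - (-2)*2) = 223*(26 - 1*(-4)) = 223*(26 + 4) = 223*30 = 6690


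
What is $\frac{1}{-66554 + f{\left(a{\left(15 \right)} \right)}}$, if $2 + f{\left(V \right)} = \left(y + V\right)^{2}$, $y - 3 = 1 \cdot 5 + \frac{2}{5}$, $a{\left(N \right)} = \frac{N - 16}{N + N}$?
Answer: $- \frac{900}{59837399} \approx -1.5041 \cdot 10^{-5}$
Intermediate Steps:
$a{\left(N \right)} = \frac{-16 + N}{2 N}$
$y = \frac{42}{5}$ ($y = 3 + \left(1 \cdot 5 + \frac{2}{5}\right) = 3 + \left(5 + 2 \cdot \frac{1}{5}\right) = 3 + \left(5 + \frac{2}{5}\right) = 3 + \frac{27}{5} = \frac{42}{5} \approx 8.4$)
$f{\left(V \right)} = -2 + \left(\frac{42}{5} + V\right)^{2}$
$\frac{1}{-66554 + f{\left(a{\left(15 \right)} \right)}} = \frac{1}{-66554 - \left(2 - \frac{\left(42 + 5 \frac{-16 + 15}{2 \cdot 15}\right)^{2}}{25}\right)} = \frac{1}{-66554 - \left(2 - \frac{\left(42 + 5 \cdot \frac{1}{2} \cdot \frac{1}{15} \left(-1\right)\right)^{2}}{25}\right)} = \frac{1}{-66554 - \left(2 - \frac{\left(42 + 5 \left(- \frac{1}{30}\right)\right)^{2}}{25}\right)} = \frac{1}{-66554 - \left(2 - \frac{\left(42 - \frac{1}{6}\right)^{2}}{25}\right)} = \frac{1}{-66554 - \left(2 - \frac{\left(\frac{251}{6}\right)^{2}}{25}\right)} = \frac{1}{-66554 + \left(-2 + \frac{1}{25} \cdot \frac{63001}{36}\right)} = \frac{1}{-66554 + \left(-2 + \frac{63001}{900}\right)} = \frac{1}{-66554 + \frac{61201}{900}} = \frac{1}{- \frac{59837399}{900}} = - \frac{900}{59837399}$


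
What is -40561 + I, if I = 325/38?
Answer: -1540993/38 ≈ -40552.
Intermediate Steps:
I = 325/38 (I = 325*(1/38) = 325/38 ≈ 8.5526)
-40561 + I = -40561 + 325/38 = -1540993/38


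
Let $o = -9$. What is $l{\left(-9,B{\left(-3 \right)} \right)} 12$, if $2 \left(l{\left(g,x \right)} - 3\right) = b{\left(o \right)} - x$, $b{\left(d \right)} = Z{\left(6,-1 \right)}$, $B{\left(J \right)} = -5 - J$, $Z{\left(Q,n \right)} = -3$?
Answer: $30$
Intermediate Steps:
$b{\left(d \right)} = -3$
$l{\left(g,x \right)} = \frac{3}{2} - \frac{x}{2}$ ($l{\left(g,x \right)} = 3 + \frac{-3 - x}{2} = 3 - \left(\frac{3}{2} + \frac{x}{2}\right) = \frac{3}{2} - \frac{x}{2}$)
$l{\left(-9,B{\left(-3 \right)} \right)} 12 = \left(\frac{3}{2} - \frac{-5 - -3}{2}\right) 12 = \left(\frac{3}{2} - \frac{-5 + 3}{2}\right) 12 = \left(\frac{3}{2} - -1\right) 12 = \left(\frac{3}{2} + 1\right) 12 = \frac{5}{2} \cdot 12 = 30$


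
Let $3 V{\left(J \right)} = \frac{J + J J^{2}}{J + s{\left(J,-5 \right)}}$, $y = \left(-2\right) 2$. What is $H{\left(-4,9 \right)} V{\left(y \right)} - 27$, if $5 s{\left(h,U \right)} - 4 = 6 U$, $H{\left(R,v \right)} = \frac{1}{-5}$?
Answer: $- \frac{1897}{69} \approx -27.493$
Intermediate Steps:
$H{\left(R,v \right)} = - \frac{1}{5}$
$s{\left(h,U \right)} = \frac{4}{5} + \frac{6 U}{5}$
$y = -4$
$V{\left(J \right)} = \frac{J + J^{3}}{3 \left(- \frac{26}{5} + J\right)}$ ($V{\left(J \right)} = \frac{\left(J + J J^{2}\right) \frac{1}{J + \left(\frac{4}{5} + \frac{6}{5} \left(-5\right)\right)}}{3} = \frac{\left(J + J^{3}\right) \frac{1}{J + \left(\frac{4}{5} - 6\right)}}{3} = \frac{\left(J + J^{3}\right) \frac{1}{J - \frac{26}{5}}}{3} = \frac{\left(J + J^{3}\right) \frac{1}{- \frac{26}{5} + J}}{3} = \frac{\frac{1}{- \frac{26}{5} + J} \left(J + J^{3}\right)}{3} = \frac{J + J^{3}}{3 \left(- \frac{26}{5} + J\right)}$)
$H{\left(-4,9 \right)} V{\left(y \right)} - 27 = - \frac{\frac{5}{3} \left(-4\right) \frac{1}{-26 + 5 \left(-4\right)} \left(1 + \left(-4\right)^{2}\right)}{5} - 27 = - \frac{\frac{5}{3} \left(-4\right) \frac{1}{-26 - 20} \left(1 + 16\right)}{5} - 27 = - \frac{\frac{5}{3} \left(-4\right) \frac{1}{-46} \cdot 17}{5} - 27 = - \frac{\frac{5}{3} \left(-4\right) \left(- \frac{1}{46}\right) 17}{5} - 27 = \left(- \frac{1}{5}\right) \frac{170}{69} - 27 = - \frac{34}{69} - 27 = - \frac{1897}{69}$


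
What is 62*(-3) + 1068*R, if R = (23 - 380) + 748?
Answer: 417402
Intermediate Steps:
R = 391 (R = -357 + 748 = 391)
62*(-3) + 1068*R = 62*(-3) + 1068*391 = -186 + 417588 = 417402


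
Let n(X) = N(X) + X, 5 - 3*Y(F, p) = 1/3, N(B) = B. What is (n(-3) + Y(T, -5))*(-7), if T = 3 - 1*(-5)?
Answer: 280/9 ≈ 31.111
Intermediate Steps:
T = 8 (T = 3 + 5 = 8)
Y(F, p) = 14/9 (Y(F, p) = 5/3 - ⅓/3 = 5/3 - ⅓*⅓ = 5/3 - ⅑ = 14/9)
n(X) = 2*X (n(X) = X + X = 2*X)
(n(-3) + Y(T, -5))*(-7) = (2*(-3) + 14/9)*(-7) = (-6 + 14/9)*(-7) = -40/9*(-7) = 280/9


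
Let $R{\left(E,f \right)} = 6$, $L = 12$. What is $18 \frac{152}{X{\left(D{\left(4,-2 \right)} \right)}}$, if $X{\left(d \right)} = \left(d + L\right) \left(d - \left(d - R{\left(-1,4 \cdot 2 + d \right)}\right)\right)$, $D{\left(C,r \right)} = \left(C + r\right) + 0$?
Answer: $\frac{228}{7} \approx 32.571$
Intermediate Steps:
$D{\left(C,r \right)} = C + r$
$X{\left(d \right)} = 72 + 6 d$ ($X{\left(d \right)} = \left(d + 12\right) \left(d - \left(-6 + d\right)\right) = \left(12 + d\right) 6 = 72 + 6 d$)
$18 \frac{152}{X{\left(D{\left(4,-2 \right)} \right)}} = 18 \frac{152}{72 + 6 \left(4 - 2\right)} = 18 \frac{152}{72 + 6 \cdot 2} = 18 \frac{152}{72 + 12} = 18 \cdot \frac{152}{84} = 18 \cdot 152 \cdot \frac{1}{84} = 18 \cdot \frac{38}{21} = \frac{228}{7}$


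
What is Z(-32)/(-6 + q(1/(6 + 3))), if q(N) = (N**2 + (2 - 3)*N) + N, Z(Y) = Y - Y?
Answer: 0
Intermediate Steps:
Z(Y) = 0
q(N) = N**2 (q(N) = (N**2 - N) + N = N**2)
Z(-32)/(-6 + q(1/(6 + 3))) = 0/(-6 + (1/(6 + 3))**2) = 0/(-6 + (1/9)**2) = 0/(-6 + 1/81) = 0/(-485/81) = -81/485*0 = 0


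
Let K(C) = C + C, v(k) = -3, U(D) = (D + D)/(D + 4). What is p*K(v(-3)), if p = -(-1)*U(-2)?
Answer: 12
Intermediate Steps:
U(D) = 2*D/(4 + D) (U(D) = (2*D)/(4 + D) = 2*D/(4 + D))
K(C) = 2*C
p = -2 (p = -(-1)*2*(-2)/(4 - 2) = -(-1)*2*(-2)/2 = -(-1)*2*(-2)*(½) = -(-1)*(-2) = -1*2 = -2)
p*K(v(-3)) = -4*(-3) = -2*(-6) = 12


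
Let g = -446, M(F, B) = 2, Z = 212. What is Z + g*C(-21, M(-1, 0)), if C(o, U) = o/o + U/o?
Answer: -4022/21 ≈ -191.52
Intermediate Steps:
C(o, U) = 1 + U/o
Z + g*C(-21, M(-1, 0)) = 212 - 446*(2 - 21)/(-21) = 212 - (-446)*(-19)/21 = 212 - 446*19/21 = 212 - 8474/21 = -4022/21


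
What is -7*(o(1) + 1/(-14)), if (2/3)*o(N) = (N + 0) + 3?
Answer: -83/2 ≈ -41.500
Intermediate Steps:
o(N) = 9/2 + 3*N/2 (o(N) = 3*((N + 0) + 3)/2 = 3*(N + 3)/2 = 3*(3 + N)/2 = 9/2 + 3*N/2)
-7*(o(1) + 1/(-14)) = -7*((9/2 + (3/2)*1) + 1/(-14)) = -7*((9/2 + 3/2) - 1/14) = -7*(6 - 1/14) = -7*83/14 = -83/2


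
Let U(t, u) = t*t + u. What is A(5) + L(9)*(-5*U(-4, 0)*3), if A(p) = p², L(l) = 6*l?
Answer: -12935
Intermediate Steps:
U(t, u) = u + t² (U(t, u) = t² + u = u + t²)
A(5) + L(9)*(-5*U(-4, 0)*3) = 5² + (6*9)*(-5*(0 + (-4)²)*3) = 25 + 54*(-5*(0 + 16)*3) = 25 + 54*(-5*16*3) = 25 + 54*(-80*3) = 25 + 54*(-240) = 25 - 12960 = -12935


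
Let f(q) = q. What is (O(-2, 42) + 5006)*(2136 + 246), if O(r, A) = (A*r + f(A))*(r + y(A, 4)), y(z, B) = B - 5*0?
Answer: 11724204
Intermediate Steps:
y(z, B) = B (y(z, B) = B + 0 = B)
O(r, A) = (4 + r)*(A + A*r) (O(r, A) = (A*r + A)*(r + 4) = (A + A*r)*(4 + r) = (4 + r)*(A + A*r))
(O(-2, 42) + 5006)*(2136 + 246) = (42*(4 + (-2)² + 5*(-2)) + 5006)*(2136 + 246) = (42*(4 + 4 - 10) + 5006)*2382 = (42*(-2) + 5006)*2382 = (-84 + 5006)*2382 = 4922*2382 = 11724204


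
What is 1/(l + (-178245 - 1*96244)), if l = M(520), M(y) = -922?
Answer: -1/275411 ≈ -3.6309e-6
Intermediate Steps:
l = -922
1/(l + (-178245 - 1*96244)) = 1/(-922 + (-178245 - 1*96244)) = 1/(-922 + (-178245 - 96244)) = 1/(-922 - 274489) = 1/(-275411) = -1/275411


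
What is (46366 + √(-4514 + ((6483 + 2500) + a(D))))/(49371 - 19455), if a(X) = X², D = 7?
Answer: 23183/14958 + √502/9972 ≈ 1.5521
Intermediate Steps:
(46366 + √(-4514 + ((6483 + 2500) + a(D))))/(49371 - 19455) = (46366 + √(-4514 + ((6483 + 2500) + 7²)))/(49371 - 19455) = (46366 + √(-4514 + (8983 + 49)))/29916 = (46366 + √(-4514 + 9032))*(1/29916) = (46366 + √4518)*(1/29916) = (46366 + 3*√502)*(1/29916) = 23183/14958 + √502/9972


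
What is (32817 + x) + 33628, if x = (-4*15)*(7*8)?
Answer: 63085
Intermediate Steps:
x = -3360 (x = -60*56 = -3360)
(32817 + x) + 33628 = (32817 - 3360) + 33628 = 29457 + 33628 = 63085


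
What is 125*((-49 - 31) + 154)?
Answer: 9250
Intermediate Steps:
125*((-49 - 31) + 154) = 125*(-80 + 154) = 125*74 = 9250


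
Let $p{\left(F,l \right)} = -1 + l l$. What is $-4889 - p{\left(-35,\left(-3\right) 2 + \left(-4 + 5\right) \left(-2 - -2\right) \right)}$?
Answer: $-4924$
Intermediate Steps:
$p{\left(F,l \right)} = -1 + l^{2}$
$-4889 - p{\left(-35,\left(-3\right) 2 + \left(-4 + 5\right) \left(-2 - -2\right) \right)} = -4889 - \left(-1 + \left(\left(-3\right) 2 + \left(-4 + 5\right) \left(-2 - -2\right)\right)^{2}\right) = -4889 - \left(-1 + \left(-6 + 1 \left(-2 + 2\right)\right)^{2}\right) = -4889 - \left(-1 + \left(-6 + 1 \cdot 0\right)^{2}\right) = -4889 - \left(-1 + \left(-6 + 0\right)^{2}\right) = -4889 - \left(-1 + \left(-6\right)^{2}\right) = -4889 - \left(-1 + 36\right) = -4889 - 35 = -4924$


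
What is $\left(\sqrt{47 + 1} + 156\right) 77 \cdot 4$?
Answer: $48048 + 1232 \sqrt{3} \approx 50182.0$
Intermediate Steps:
$\left(\sqrt{47 + 1} + 156\right) 77 \cdot 4 = \left(\sqrt{48} + 156\right) 308 = \left(4 \sqrt{3} + 156\right) 308 = \left(156 + 4 \sqrt{3}\right) 308 = 48048 + 1232 \sqrt{3}$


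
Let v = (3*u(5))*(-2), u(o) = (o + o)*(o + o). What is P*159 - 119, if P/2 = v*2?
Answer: -381719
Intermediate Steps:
u(o) = 4*o² (u(o) = (2*o)*(2*o) = 4*o²)
v = -600 (v = (3*(4*5²))*(-2) = (3*(4*25))*(-2) = (3*100)*(-2) = 300*(-2) = -600)
P = -2400 (P = 2*(-600*2) = 2*(-1200) = -2400)
P*159 - 119 = -2400*159 - 119 = -381600 - 119 = -381719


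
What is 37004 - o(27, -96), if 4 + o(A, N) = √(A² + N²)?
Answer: 37008 - 3*√1105 ≈ 36908.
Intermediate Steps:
o(A, N) = -4 + √(A² + N²)
37004 - o(27, -96) = 37004 - (-4 + √(27² + (-96)²)) = 37004 - (-4 + √(729 + 9216)) = 37004 - (-4 + √9945) = 37004 - (-4 + 3*√1105) = 37004 + (4 - 3*√1105) = 37008 - 3*√1105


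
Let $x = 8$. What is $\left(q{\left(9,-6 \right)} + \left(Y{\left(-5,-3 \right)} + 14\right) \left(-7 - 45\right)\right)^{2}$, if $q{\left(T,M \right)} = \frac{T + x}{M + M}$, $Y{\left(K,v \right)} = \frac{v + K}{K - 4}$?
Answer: $\frac{779693929}{1296} \approx 6.0162 \cdot 10^{5}$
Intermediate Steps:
$Y{\left(K,v \right)} = \frac{K + v}{-4 + K}$
$q{\left(T,M \right)} = \frac{8 + T}{2 M}$ ($q{\left(T,M \right)} = \frac{T + 8}{M + M} = \frac{8 + T}{2 M}$)
$\left(q{\left(9,-6 \right)} + \left(Y{\left(-5,-3 \right)} + 14\right) \left(-7 - 45\right)\right)^{2} = \left(\frac{8 + 9}{2 \left(-6\right)} + \left(\frac{-5 - 3}{-4 - 5} + 14\right) \left(-7 - 45\right)\right)^{2} = \left(\frac{1}{2} \left(- \frac{1}{6}\right) 17 + \left(\frac{1}{-9} \left(-8\right) + 14\right) \left(-52\right)\right)^{2} = \left(- \frac{17}{12} + \left(\left(- \frac{1}{9}\right) \left(-8\right) + 14\right) \left(-52\right)\right)^{2} = \left(- \frac{17}{12} + \left(\frac{8}{9} + 14\right) \left(-52\right)\right)^{2} = \left(- \frac{17}{12} + \frac{134}{9} \left(-52\right)\right)^{2} = \left(- \frac{17}{12} - \frac{6968}{9}\right)^{2} = \left(- \frac{27923}{36}\right)^{2} = \frac{779693929}{1296}$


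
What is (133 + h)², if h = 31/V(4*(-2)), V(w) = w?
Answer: 1067089/64 ≈ 16673.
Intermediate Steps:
h = -31/8 (h = 31/(4*(-2)) = 31/(-8) = -⅛*31 = -31/8 ≈ -3.8750)
(133 + h)² = (133 - 31/8)² = (1033/8)² = 1067089/64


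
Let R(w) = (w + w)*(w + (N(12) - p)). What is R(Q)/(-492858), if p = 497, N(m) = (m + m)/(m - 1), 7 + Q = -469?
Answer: -5083204/2710719 ≈ -1.8752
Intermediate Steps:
Q = -476 (Q = -7 - 469 = -476)
N(m) = 2*m/(-1 + m) (N(m) = (2*m)/(-1 + m) = 2*m/(-1 + m))
R(w) = 2*w*(-5443/11 + w) (R(w) = (w + w)*(w + (2*12/(-1 + 12) - 1*497)) = (2*w)*(w + (2*12/11 - 497)) = (2*w)*(w + (2*12*(1/11) - 497)) = (2*w)*(w + (24/11 - 497)) = (2*w)*(w - 5443/11) = (2*w)*(-5443/11 + w) = 2*w*(-5443/11 + w))
R(Q)/(-492858) = ((2/11)*(-476)*(-5443 + 11*(-476)))/(-492858) = ((2/11)*(-476)*(-5443 - 5236))*(-1/492858) = ((2/11)*(-476)*(-10679))*(-1/492858) = (10166408/11)*(-1/492858) = -5083204/2710719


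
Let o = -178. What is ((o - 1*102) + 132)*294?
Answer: -43512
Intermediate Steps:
((o - 1*102) + 132)*294 = ((-178 - 1*102) + 132)*294 = ((-178 - 102) + 132)*294 = (-280 + 132)*294 = -148*294 = -43512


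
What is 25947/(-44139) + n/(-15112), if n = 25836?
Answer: -127707189/55585714 ≈ -2.2975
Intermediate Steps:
25947/(-44139) + n/(-15112) = 25947/(-44139) + 25836/(-15112) = 25947*(-1/44139) + 25836*(-1/15112) = -8649/14713 - 6459/3778 = -127707189/55585714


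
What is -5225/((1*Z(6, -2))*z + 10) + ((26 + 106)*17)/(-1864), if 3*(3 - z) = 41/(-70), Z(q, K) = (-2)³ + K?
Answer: 50873229/214826 ≈ 236.81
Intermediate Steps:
Z(q, K) = -8 + K
z = 671/210 (z = 3 - 41/(3*(-70)) = 3 - 41*(-1)/(3*70) = 3 - ⅓*(-41/70) = 3 + 41/210 = 671/210 ≈ 3.1952)
-5225/((1*Z(6, -2))*z + 10) + ((26 + 106)*17)/(-1864) = -5225/((1*(-8 - 2))*(671/210) + 10) + ((26 + 106)*17)/(-1864) = -5225/((1*(-10))*(671/210) + 10) + (132*17)*(-1/1864) = -5225/(-10*671/210 + 10) + 2244*(-1/1864) = -5225/(-671/21 + 10) - 561/466 = -5225/(-461/21) - 561/466 = -5225*(-21/461) - 561/466 = 109725/461 - 561/466 = 50873229/214826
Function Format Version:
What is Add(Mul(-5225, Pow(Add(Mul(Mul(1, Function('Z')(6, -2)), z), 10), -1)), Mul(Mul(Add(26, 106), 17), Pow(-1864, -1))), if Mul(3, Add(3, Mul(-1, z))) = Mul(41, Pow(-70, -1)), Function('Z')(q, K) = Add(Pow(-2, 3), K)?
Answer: Rational(50873229, 214826) ≈ 236.81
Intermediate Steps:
Function('Z')(q, K) = Add(-8, K)
z = Rational(671, 210) (z = Add(3, Mul(Rational(-1, 3), Mul(41, Pow(-70, -1)))) = Add(3, Mul(Rational(-1, 3), Mul(41, Rational(-1, 70)))) = Add(3, Mul(Rational(-1, 3), Rational(-41, 70))) = Add(3, Rational(41, 210)) = Rational(671, 210) ≈ 3.1952)
Add(Mul(-5225, Pow(Add(Mul(Mul(1, Function('Z')(6, -2)), z), 10), -1)), Mul(Mul(Add(26, 106), 17), Pow(-1864, -1))) = Add(Mul(-5225, Pow(Add(Mul(Mul(1, Add(-8, -2)), Rational(671, 210)), 10), -1)), Mul(Mul(Add(26, 106), 17), Pow(-1864, -1))) = Add(Mul(-5225, Pow(Add(Mul(Mul(1, -10), Rational(671, 210)), 10), -1)), Mul(Mul(132, 17), Rational(-1, 1864))) = Add(Mul(-5225, Pow(Add(Mul(-10, Rational(671, 210)), 10), -1)), Mul(2244, Rational(-1, 1864))) = Add(Mul(-5225, Pow(Add(Rational(-671, 21), 10), -1)), Rational(-561, 466)) = Add(Mul(-5225, Pow(Rational(-461, 21), -1)), Rational(-561, 466)) = Add(Mul(-5225, Rational(-21, 461)), Rational(-561, 466)) = Add(Rational(109725, 461), Rational(-561, 466)) = Rational(50873229, 214826)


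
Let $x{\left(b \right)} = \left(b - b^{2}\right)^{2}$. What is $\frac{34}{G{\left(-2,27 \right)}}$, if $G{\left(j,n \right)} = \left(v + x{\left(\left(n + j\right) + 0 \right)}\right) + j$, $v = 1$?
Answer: $\frac{34}{359999} \approx 9.4445 \cdot 10^{-5}$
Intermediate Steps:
$G{\left(j,n \right)} = 1 + j + \left(j + n\right)^{2} \left(-1 + j + n\right)^{2}$ ($G{\left(j,n \right)} = \left(1 + \left(\left(n + j\right) + 0\right)^{2} \left(-1 + \left(\left(n + j\right) + 0\right)\right)^{2}\right) + j = \left(1 + \left(\left(j + n\right) + 0\right)^{2} \left(-1 + \left(\left(j + n\right) + 0\right)\right)^{2}\right) + j = \left(1 + \left(j + n\right)^{2} \left(-1 + \left(j + n\right)\right)^{2}\right) + j = \left(1 + \left(j + n\right)^{2} \left(-1 + j + n\right)^{2}\right) + j = 1 + j + \left(j + n\right)^{2} \left(-1 + j + n\right)^{2}$)
$\frac{34}{G{\left(-2,27 \right)}} = \frac{34}{1 - 2 + \left(-2 + 27\right)^{2} \left(-1 - 2 + 27\right)^{2}} = \frac{34}{1 - 2 + 25^{2} \cdot 24^{2}} = \frac{34}{1 - 2 + 625 \cdot 576} = \frac{34}{1 - 2 + 360000} = \frac{34}{359999}$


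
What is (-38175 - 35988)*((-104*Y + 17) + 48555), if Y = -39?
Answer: -3903050364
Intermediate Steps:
(-38175 - 35988)*((-104*Y + 17) + 48555) = (-38175 - 35988)*((-104*(-39) + 17) + 48555) = -74163*((4056 + 17) + 48555) = -74163*(4073 + 48555) = -74163*52628 = -3903050364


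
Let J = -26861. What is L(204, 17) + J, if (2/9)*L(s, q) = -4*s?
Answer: -30533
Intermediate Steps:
L(s, q) = -18*s (L(s, q) = 9*(-4*s)/2 = -18*s)
L(204, 17) + J = -18*204 - 26861 = -3672 - 26861 = -30533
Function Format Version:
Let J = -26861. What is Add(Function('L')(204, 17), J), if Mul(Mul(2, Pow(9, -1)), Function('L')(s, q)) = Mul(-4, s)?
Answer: -30533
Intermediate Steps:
Function('L')(s, q) = Mul(-18, s) (Function('L')(s, q) = Mul(Rational(9, 2), Mul(-4, s)) = Mul(-18, s))
Add(Function('L')(204, 17), J) = Add(Mul(-18, 204), -26861) = Add(-3672, -26861) = -30533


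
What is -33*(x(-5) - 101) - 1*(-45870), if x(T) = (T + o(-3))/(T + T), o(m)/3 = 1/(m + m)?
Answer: 983697/20 ≈ 49185.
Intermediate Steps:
o(m) = 3/(2*m) (o(m) = 3/(m + m) = 3/((2*m)) = 3*(1/(2*m)) = 3/(2*m))
x(T) = (-½ + T)/(2*T) (x(T) = (T + (3/2)/(-3))/(T + T) = (T + (3/2)*(-⅓))/((2*T)) = (T - ½)*(1/(2*T)) = (-½ + T)*(1/(2*T)) = (-½ + T)/(2*T))
-33*(x(-5) - 101) - 1*(-45870) = -33*((¼)*(-1 + 2*(-5))/(-5) - 101) - 1*(-45870) = -33*((¼)*(-⅕)*(-1 - 10) - 101) + 45870 = -33*((¼)*(-⅕)*(-11) - 101) + 45870 = -33*(11/20 - 101) + 45870 = -33*(-2009/20) + 45870 = 66297/20 + 45870 = 983697/20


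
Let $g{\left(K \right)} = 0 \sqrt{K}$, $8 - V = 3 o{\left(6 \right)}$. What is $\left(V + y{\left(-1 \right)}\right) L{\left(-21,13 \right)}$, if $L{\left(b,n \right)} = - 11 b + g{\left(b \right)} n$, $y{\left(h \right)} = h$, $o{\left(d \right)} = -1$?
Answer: $2310$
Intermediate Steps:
$V = 11$ ($V = 8 - 3 \left(-1\right) = 8 - -3 = 8 + 3 = 11$)
$g{\left(K \right)} = 0$
$L{\left(b,n \right)} = - 11 b$ ($L{\left(b,n \right)} = - 11 b + 0 n = - 11 b + 0 = - 11 b$)
$\left(V + y{\left(-1 \right)}\right) L{\left(-21,13 \right)} = \left(11 - 1\right) \left(\left(-11\right) \left(-21\right)\right) = 10 \cdot 231 = 2310$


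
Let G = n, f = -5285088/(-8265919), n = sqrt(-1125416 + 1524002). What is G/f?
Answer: 8265919*sqrt(398586)/5285088 ≈ 987.42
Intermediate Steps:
n = sqrt(398586) ≈ 631.34
f = 5285088/8265919 (f = -5285088*(-1/8265919) = 5285088/8265919 ≈ 0.63938)
G = sqrt(398586) ≈ 631.34
G/f = sqrt(398586)/(5285088/8265919) = sqrt(398586)*(8265919/5285088) = 8265919*sqrt(398586)/5285088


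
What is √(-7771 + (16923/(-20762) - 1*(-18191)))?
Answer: √4491300555154/20762 ≈ 102.07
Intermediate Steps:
√(-7771 + (16923/(-20762) - 1*(-18191))) = √(-7771 + (16923*(-1/20762) + 18191)) = √(-7771 + (-16923/20762 + 18191)) = √(-7771 + 377664619/20762) = √(216323117/20762) = √4491300555154/20762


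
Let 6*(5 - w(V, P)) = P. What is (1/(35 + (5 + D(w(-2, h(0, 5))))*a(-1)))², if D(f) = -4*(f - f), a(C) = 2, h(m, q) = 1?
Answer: 1/2025 ≈ 0.00049383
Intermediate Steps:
w(V, P) = 5 - P/6
D(f) = 0 (D(f) = -4*0 = 0)
(1/(35 + (5 + D(w(-2, h(0, 5))))*a(-1)))² = (1/(35 + (5 + 0)*2))² = (1/(35 + 5*2))² = (1/(35 + 10))² = (1/45)² = 1/2025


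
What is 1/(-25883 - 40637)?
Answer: -1/66520 ≈ -1.5033e-5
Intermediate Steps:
1/(-25883 - 40637) = 1/(-66520) = -1/66520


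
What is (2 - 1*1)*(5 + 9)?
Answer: 14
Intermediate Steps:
(2 - 1*1)*(5 + 9) = (2 - 1)*14 = 1*14 = 14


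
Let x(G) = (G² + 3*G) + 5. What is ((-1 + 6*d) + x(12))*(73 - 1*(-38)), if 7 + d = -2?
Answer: 14430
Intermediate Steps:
d = -9 (d = -7 - 2 = -9)
x(G) = 5 + G² + 3*G
((-1 + 6*d) + x(12))*(73 - 1*(-38)) = ((-1 + 6*(-9)) + (5 + 12² + 3*12))*(73 - 1*(-38)) = ((-1 - 54) + (5 + 144 + 36))*(73 + 38) = (-55 + 185)*111 = 130*111 = 14430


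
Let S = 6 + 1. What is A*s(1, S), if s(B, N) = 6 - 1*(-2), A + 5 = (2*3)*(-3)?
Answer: -184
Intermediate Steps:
S = 7
A = -23 (A = -5 + (2*3)*(-3) = -5 + 6*(-3) = -5 - 18 = -23)
s(B, N) = 8 (s(B, N) = 6 + 2 = 8)
A*s(1, S) = -23*8 = -184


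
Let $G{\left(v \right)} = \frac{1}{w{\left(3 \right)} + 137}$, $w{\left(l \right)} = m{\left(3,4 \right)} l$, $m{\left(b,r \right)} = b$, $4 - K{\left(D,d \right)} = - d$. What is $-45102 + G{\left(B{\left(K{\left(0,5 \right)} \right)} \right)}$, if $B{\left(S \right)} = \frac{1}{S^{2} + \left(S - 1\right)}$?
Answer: $- \frac{6584891}{146} \approx -45102.0$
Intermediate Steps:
$K{\left(D,d \right)} = 4 + d$ ($K{\left(D,d \right)} = 4 - - d = 4 + d$)
$B{\left(S \right)} = \frac{1}{-1 + S + S^{2}}$ ($B{\left(S \right)} = \frac{1}{S^{2} + \left(S - 1\right)} = \frac{1}{S^{2} + \left(-1 + S\right)} = \frac{1}{-1 + S + S^{2}}$)
$w{\left(l \right)} = 3 l$
$G{\left(v \right)} = \frac{1}{146}$ ($G{\left(v \right)} = \frac{1}{3 \cdot 3 + 137} = \frac{1}{9 + 137} = \frac{1}{146}$)
$-45102 + G{\left(B{\left(K{\left(0,5 \right)} \right)} \right)} = -45102 + \frac{1}{146} = - \frac{6584891}{146}$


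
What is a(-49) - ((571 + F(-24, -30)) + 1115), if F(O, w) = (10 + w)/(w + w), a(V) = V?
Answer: -5206/3 ≈ -1735.3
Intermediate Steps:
F(O, w) = (10 + w)/(2*w) (F(O, w) = (10 + w)/((2*w)) = (10 + w)*(1/(2*w)) = (10 + w)/(2*w))
a(-49) - ((571 + F(-24, -30)) + 1115) = -49 - ((571 + (½)*(10 - 30)/(-30)) + 1115) = -49 - ((571 + (½)*(-1/30)*(-20)) + 1115) = -49 - ((571 + ⅓) + 1115) = -49 - (1714/3 + 1115) = -49 - 1*5059/3 = -49 - 5059/3 = -5206/3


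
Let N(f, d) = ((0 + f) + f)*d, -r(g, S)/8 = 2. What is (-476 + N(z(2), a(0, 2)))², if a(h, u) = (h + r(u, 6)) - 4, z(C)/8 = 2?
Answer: 1245456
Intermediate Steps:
r(g, S) = -16 (r(g, S) = -8*2 = -16)
z(C) = 16 (z(C) = 8*2 = 16)
a(h, u) = -20 + h (a(h, u) = (h - 16) - 4 = (-16 + h) - 4 = -20 + h)
N(f, d) = 2*d*f (N(f, d) = (f + f)*d = (2*f)*d = 2*d*f)
(-476 + N(z(2), a(0, 2)))² = (-476 + 2*(-20 + 0)*16)² = (-476 + 2*(-20)*16)² = (-476 - 640)² = (-1116)² = 1245456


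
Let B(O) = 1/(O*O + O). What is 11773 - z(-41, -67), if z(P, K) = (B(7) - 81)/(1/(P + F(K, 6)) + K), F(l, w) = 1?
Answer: 220921216/18767 ≈ 11772.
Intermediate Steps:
B(O) = 1/(O + O²) (B(O) = 1/(O² + O) = 1/(O + O²))
z(P, K) = -4535/(56*(K + 1/(1 + P))) (z(P, K) = (1/(7*(1 + 7)) - 81)/(1/(P + 1) + K) = ((⅐)/8 - 81)/(1/(1 + P) + K) = ((⅐)*(⅛) - 81)/(K + 1/(1 + P)) = (1/56 - 81)/(K + 1/(1 + P)) = -4535/(56*(K + 1/(1 + P))))
11773 - z(-41, -67) = 11773 - 4535*(-1 - 1*(-41))/(56*(1 - 67 - 67*(-41))) = 11773 - 4535*(-1 + 41)/(56*(1 - 67 + 2747)) = 11773 - 4535*40/(56*2681) = 11773 - 1*22675/18767 = 11773 - 22675/18767 = 220921216/18767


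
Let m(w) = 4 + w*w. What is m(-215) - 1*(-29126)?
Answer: 75355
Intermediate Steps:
m(w) = 4 + w**2
m(-215) - 1*(-29126) = (4 + (-215)**2) - 1*(-29126) = (4 + 46225) + 29126 = 46229 + 29126 = 75355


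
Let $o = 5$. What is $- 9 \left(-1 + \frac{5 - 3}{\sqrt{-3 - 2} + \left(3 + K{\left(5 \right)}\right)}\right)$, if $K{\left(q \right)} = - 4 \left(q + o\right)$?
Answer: $\frac{2172}{229} + \frac{3 i \sqrt{5}}{229} \approx 9.4847 + 0.029293 i$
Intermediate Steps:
$K{\left(q \right)} = -20 - 4 q$ ($K{\left(q \right)} = - 4 \left(q + 5\right) = - 4 \left(5 + q\right) = -20 - 4 q$)
$- 9 \left(-1 + \frac{5 - 3}{\sqrt{-3 - 2} + \left(3 + K{\left(5 \right)}\right)}\right) = - 9 \left(-1 + \frac{5 - 3}{\sqrt{-3 - 2} + \left(3 - 40\right)}\right) = - 9 \left(-1 + \frac{2}{\sqrt{-5} + \left(3 - 40\right)}\right) = - 9 \left(-1 + \frac{2}{i \sqrt{5} + \left(3 - 40\right)}\right) = - 9 \left(-1 + \frac{2}{i \sqrt{5} - 37}\right) = - 9 \left(-1 + \frac{2}{-37 + i \sqrt{5}}\right) = 9 - \frac{18}{-37 + i \sqrt{5}}$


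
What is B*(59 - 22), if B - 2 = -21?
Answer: -703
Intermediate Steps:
B = -19 (B = 2 - 21 = -19)
B*(59 - 22) = -19*(59 - 22) = -19*37 = -703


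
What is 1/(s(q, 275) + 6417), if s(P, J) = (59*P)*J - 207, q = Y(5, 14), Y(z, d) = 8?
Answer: 1/136010 ≈ 7.3524e-6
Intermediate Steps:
q = 8
s(P, J) = -207 + 59*J*P (s(P, J) = 59*J*P - 207 = -207 + 59*J*P)
1/(s(q, 275) + 6417) = 1/((-207 + 59*275*8) + 6417) = 1/((-207 + 129800) + 6417) = 1/(129593 + 6417) = 1/136010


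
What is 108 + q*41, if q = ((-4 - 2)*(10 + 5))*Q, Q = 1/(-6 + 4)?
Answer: 1953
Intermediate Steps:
Q = -½ (Q = 1/(-2) = -½ ≈ -0.50000)
q = 45 (q = ((-4 - 2)*(10 + 5))*(-½) = -6*15*(-½) = -90*(-½) = 45)
108 + q*41 = 108 + 45*41 = 108 + 1845 = 1953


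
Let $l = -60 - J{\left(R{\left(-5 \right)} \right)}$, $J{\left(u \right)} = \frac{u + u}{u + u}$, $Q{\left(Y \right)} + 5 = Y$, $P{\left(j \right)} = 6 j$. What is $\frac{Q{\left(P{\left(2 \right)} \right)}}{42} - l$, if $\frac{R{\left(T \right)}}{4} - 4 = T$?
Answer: $\frac{367}{6} \approx 61.167$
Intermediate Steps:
$R{\left(T \right)} = 16 + 4 T$
$Q{\left(Y \right)} = -5 + Y$
$J{\left(u \right)} = 1$ ($J{\left(u \right)} = \frac{2 u}{2 u} = 2 u \frac{1}{2 u} = 1$)
$l = -61$ ($l = -60 - 1 = -61$)
$\frac{Q{\left(P{\left(2 \right)} \right)}}{42} - l = \frac{-5 + 6 \cdot 2}{42} - -61 = \left(-5 + 12\right) \frac{1}{42} + 61 = 7 \cdot \frac{1}{42} + 61 = \frac{1}{6} + 61 = \frac{367}{6}$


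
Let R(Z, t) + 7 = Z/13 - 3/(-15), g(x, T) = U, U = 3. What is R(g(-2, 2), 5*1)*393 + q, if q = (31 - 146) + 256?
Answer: -158646/65 ≈ -2440.7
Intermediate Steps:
g(x, T) = 3
R(Z, t) = -34/5 + Z/13 (R(Z, t) = -7 + (Z/13 - 3/(-15)) = -7 + (Z*(1/13) - 3*(-1/15)) = -7 + (Z/13 + ⅕) = -7 + (⅕ + Z/13) = -34/5 + Z/13)
q = 141 (q = -115 + 256 = 141)
R(g(-2, 2), 5*1)*393 + q = (-34/5 + (1/13)*3)*393 + 141 = (-34/5 + 3/13)*393 + 141 = -427/65*393 + 141 = -167811/65 + 141 = -158646/65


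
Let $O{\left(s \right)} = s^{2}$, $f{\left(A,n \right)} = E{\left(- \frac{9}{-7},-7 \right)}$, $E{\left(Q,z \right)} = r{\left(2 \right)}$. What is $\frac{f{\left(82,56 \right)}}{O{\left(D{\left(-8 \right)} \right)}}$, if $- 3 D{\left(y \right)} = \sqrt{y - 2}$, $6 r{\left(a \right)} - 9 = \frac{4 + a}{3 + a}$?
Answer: $- \frac{153}{100} \approx -1.53$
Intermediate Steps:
$r{\left(a \right)} = \frac{3}{2} + \frac{4 + a}{6 \left(3 + a\right)}$ ($r{\left(a \right)} = \frac{3}{2} + \frac{\left(4 + a\right) \frac{1}{3 + a}}{6} = \frac{3}{2} + \frac{\frac{1}{3 + a} \left(4 + a\right)}{6} = \frac{3}{2} + \frac{4 + a}{6 \left(3 + a\right)}$)
$E{\left(Q,z \right)} = \frac{17}{10}$ ($E{\left(Q,z \right)} = \frac{31 + 10 \cdot 2}{6 \left(3 + 2\right)} = \frac{31 + 20}{6 \cdot 5} = \frac{1}{6} \cdot \frac{1}{5} \cdot 51 = \frac{17}{10}$)
$f{\left(A,n \right)} = \frac{17}{10}$
$D{\left(y \right)} = - \frac{\sqrt{-2 + y}}{3}$ ($D{\left(y \right)} = - \frac{\sqrt{y - 2}}{3} = - \frac{\sqrt{-2 + y}}{3}$)
$\frac{f{\left(82,56 \right)}}{O{\left(D{\left(-8 \right)} \right)}} = \frac{17}{10 \left(- \frac{\sqrt{-2 - 8}}{3}\right)^{2}} = \frac{17}{10 \left(- \frac{\sqrt{-10}}{3}\right)^{2}} = \frac{17}{10 \left(- \frac{i \sqrt{10}}{3}\right)^{2}} = \frac{17}{10 \left(- \frac{10}{9}\right)} = \frac{17}{10} \left(- \frac{9}{10}\right) = - \frac{153}{100}$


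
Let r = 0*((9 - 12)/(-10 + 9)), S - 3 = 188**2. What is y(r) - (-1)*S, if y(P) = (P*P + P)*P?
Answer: 35347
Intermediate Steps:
S = 35347 (S = 3 + 188**2 = 3 + 35344 = 35347)
r = 0 (r = 0*(-3/(-1)) = 0*(-3*(-1)) = 0*3 = 0)
y(P) = P*(P + P**2) (y(P) = (P**2 + P)*P = (P + P**2)*P = P*(P + P**2))
y(r) - (-1)*S = 0**2*(1 + 0) - (-1)*35347 = 0*1 - 1*(-35347) = 0 + 35347 = 35347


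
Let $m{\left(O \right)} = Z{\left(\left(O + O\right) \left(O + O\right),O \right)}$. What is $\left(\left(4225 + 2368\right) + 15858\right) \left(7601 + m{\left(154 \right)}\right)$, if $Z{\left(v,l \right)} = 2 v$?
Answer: $4430233379$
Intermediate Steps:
$m{\left(O \right)} = 8 O^{2}$ ($m{\left(O \right)} = 2 \left(O + O\right) \left(O + O\right) = 2 \cdot 2 O 2 O = 2 \cdot 4 O^{2} = 8 O^{2}$)
$\left(\left(4225 + 2368\right) + 15858\right) \left(7601 + m{\left(154 \right)}\right) = \left(\left(4225 + 2368\right) + 15858\right) \left(7601 + 8 \cdot 154^{2}\right) = \left(6593 + 15858\right) \left(7601 + 8 \cdot 23716\right) = 22451 \left(7601 + 189728\right) = 22451 \cdot 197329 = 4430233379$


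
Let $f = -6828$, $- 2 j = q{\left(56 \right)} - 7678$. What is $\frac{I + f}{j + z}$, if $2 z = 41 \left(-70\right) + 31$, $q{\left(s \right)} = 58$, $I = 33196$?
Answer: $\frac{52736}{4781} \approx 11.03$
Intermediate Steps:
$j = 3810$ ($j = - \frac{58 - 7678}{2} = \left(- \frac{1}{2}\right) \left(-7620\right) = 3810$)
$z = - \frac{2839}{2}$ ($z = \frac{41 \left(-70\right) + 31}{2} = \frac{-2870 + 31}{2} = \frac{1}{2} \left(-2839\right) = - \frac{2839}{2} \approx -1419.5$)
$\frac{I + f}{j + z} = \frac{33196 - 6828}{3810 - \frac{2839}{2}} = \frac{26368}{\frac{4781}{2}} = 26368 \cdot \frac{2}{4781} = \frac{52736}{4781}$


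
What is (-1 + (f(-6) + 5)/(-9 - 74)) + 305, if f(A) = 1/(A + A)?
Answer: 302725/996 ≈ 303.94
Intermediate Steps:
f(A) = 1/(2*A)
(-1 + (f(-6) + 5)/(-9 - 74)) + 305 = (-1 + ((1/2)/(-6) + 5)/(-9 - 74)) + 305 = (-1 + ((1/2)*(-1/6) + 5)/(-83)) + 305 = (-1 + (-1/12 + 5)*(-1/83)) + 305 = (-1 + (59/12)*(-1/83)) + 305 = (-1 - 59/996) + 305 = -1055/996 + 305 = 302725/996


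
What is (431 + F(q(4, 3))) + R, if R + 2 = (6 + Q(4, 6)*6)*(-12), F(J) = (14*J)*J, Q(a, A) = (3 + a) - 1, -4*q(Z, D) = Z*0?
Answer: -75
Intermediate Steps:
q(Z, D) = 0 (q(Z, D) = -Z*0/4 = -¼*0 = 0)
Q(a, A) = 2 + a
F(J) = 14*J²
R = -506 (R = -2 + (6 + (2 + 4)*6)*(-12) = -2 + (6 + 6*6)*(-12) = -2 + (6 + 36)*(-12) = -2 + 42*(-12) = -2 - 504 = -506)
(431 + F(q(4, 3))) + R = (431 + 14*0²) - 506 = (431 + 14*0) - 506 = (431 + 0) - 506 = 431 - 506 = -75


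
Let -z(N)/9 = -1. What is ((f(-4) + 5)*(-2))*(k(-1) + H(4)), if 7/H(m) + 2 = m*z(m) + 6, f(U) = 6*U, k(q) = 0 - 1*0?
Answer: 133/20 ≈ 6.6500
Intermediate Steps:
z(N) = 9 (z(N) = -9*(-1) = 9)
k(q) = 0 (k(q) = 0 + 0 = 0)
H(m) = 7/(4 + 9*m) (H(m) = 7/(-2 + (m*9 + 6)) = 7/(-2 + (9*m + 6)) = 7/(-2 + (6 + 9*m)) = 7/(4 + 9*m))
((f(-4) + 5)*(-2))*(k(-1) + H(4)) = ((6*(-4) + 5)*(-2))*(0 + 7/(4 + 9*4)) = ((-24 + 5)*(-2))*(0 + 7/(4 + 36)) = (-19*(-2))*(0 + 7/40) = 38*(0 + 7*(1/40)) = 38*(0 + 7/40) = 38*(7/40) = 133/20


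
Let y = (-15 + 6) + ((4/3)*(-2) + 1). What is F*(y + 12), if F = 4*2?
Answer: 32/3 ≈ 10.667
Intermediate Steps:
F = 8
y = -32/3 (y = -9 + ((4*(1/3))*(-2) + 1) = -9 + ((4/3)*(-2) + 1) = -9 + (-8/3 + 1) = -9 - 5/3 = -32/3 ≈ -10.667)
F*(y + 12) = 8*(-32/3 + 12) = 8*(4/3) = 32/3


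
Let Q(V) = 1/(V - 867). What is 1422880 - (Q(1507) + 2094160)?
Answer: -429619201/640 ≈ -6.7128e+5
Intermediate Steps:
Q(V) = 1/(-867 + V)
1422880 - (Q(1507) + 2094160) = 1422880 - (1/(-867 + 1507) + 2094160) = 1422880 - (1/640 + 2094160) = 1422880 - 1*1340262401/640 = 1422880 - 1340262401/640 = -429619201/640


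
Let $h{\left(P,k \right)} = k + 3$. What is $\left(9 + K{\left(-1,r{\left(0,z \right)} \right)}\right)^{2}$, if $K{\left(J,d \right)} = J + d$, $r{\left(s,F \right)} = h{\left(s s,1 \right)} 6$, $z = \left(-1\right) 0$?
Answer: $1024$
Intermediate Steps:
$z = 0$
$h{\left(P,k \right)} = 3 + k$
$r{\left(s,F \right)} = 24$ ($r{\left(s,F \right)} = \left(3 + 1\right) 6 = 4 \cdot 6 = 24$)
$\left(9 + K{\left(-1,r{\left(0,z \right)} \right)}\right)^{2} = \left(9 + \left(-1 + 24\right)\right)^{2} = \left(9 + 23\right)^{2} = 32^{2} = 1024$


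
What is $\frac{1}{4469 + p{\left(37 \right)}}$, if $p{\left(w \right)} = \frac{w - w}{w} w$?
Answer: $\frac{1}{4469} \approx 0.00022376$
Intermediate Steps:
$p{\left(w \right)} = 0$ ($p{\left(w \right)} = \frac{0}{w} w = 0 w = 0$)
$\frac{1}{4469 + p{\left(37 \right)}} = \frac{1}{4469 + 0} = \frac{1}{4469}$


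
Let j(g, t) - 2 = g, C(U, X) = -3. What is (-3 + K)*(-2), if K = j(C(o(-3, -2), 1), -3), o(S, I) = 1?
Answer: 8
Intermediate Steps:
j(g, t) = 2 + g
K = -1 (K = 2 - 3 = -1)
(-3 + K)*(-2) = (-3 - 1)*(-2) = -4*(-2) = 8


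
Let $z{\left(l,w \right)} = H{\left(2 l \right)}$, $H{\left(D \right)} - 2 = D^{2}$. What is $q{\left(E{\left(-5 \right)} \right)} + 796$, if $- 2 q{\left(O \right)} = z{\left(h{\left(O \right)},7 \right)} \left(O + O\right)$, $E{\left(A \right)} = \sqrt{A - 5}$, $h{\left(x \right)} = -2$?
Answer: $796 - 18 i \sqrt{10} \approx 796.0 - 56.921 i$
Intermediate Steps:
$H{\left(D \right)} = 2 + D^{2}$
$z{\left(l,w \right)} = 2 + 4 l^{2}$ ($z{\left(l,w \right)} = 2 + \left(2 l\right)^{2} = 2 + 4 l^{2}$)
$E{\left(A \right)} = \sqrt{-5 + A}$
$q{\left(O \right)} = - 18 O$ ($q{\left(O \right)} = - \frac{\left(2 + 4 \left(-2\right)^{2}\right) \left(O + O\right)}{2} = - \frac{\left(2 + 4 \cdot 4\right) 2 O}{2} = - \frac{\left(2 + 16\right) 2 O}{2} = - \frac{18 \cdot 2 O}{2} = - \frac{36 O}{2} = - 18 O$)
$q{\left(E{\left(-5 \right)} \right)} + 796 = - 18 \sqrt{-5 - 5} + 796 = - 18 \sqrt{-10} + 796 = - 18 i \sqrt{10} + 796 = 796 - 18 i \sqrt{10}$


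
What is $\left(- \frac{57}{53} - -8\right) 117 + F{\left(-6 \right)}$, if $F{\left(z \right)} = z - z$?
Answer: $\frac{42939}{53} \approx 810.17$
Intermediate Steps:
$F{\left(z \right)} = 0$
$\left(- \frac{57}{53} - -8\right) 117 + F{\left(-6 \right)} = \left(- \frac{57}{53} - -8\right) 117 + 0 = \left(\left(-57\right) \frac{1}{53} + 8\right) 117 + 0 = \left(- \frac{57}{53} + 8\right) 117 + 0 = \frac{367}{53} \cdot 117 + 0 = \frac{42939}{53} + 0 = \frac{42939}{53}$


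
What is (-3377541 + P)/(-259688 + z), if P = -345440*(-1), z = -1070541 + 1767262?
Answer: -3032101/437033 ≈ -6.9379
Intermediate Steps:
z = 696721
P = 345440 (P = -4064*(-85) = 345440)
(-3377541 + P)/(-259688 + z) = (-3377541 + 345440)/(-259688 + 696721) = -3032101/437033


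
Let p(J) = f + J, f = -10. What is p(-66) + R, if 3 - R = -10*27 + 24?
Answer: 173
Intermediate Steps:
R = 249 (R = 3 - (-10*27 + 24) = 3 - (-270 + 24) = 3 - 1*(-246) = 3 + 246 = 249)
p(J) = -10 + J
p(-66) + R = (-10 - 66) + 249 = -76 + 249 = 173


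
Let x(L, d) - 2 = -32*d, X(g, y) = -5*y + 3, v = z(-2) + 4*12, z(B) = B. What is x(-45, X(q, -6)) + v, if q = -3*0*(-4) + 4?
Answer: -1008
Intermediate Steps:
v = 46 (v = -2 + 4*12 = -2 + 48 = 46)
q = 4 (q = 0*(-4) + 4 = 0 + 4 = 4)
X(g, y) = 3 - 5*y
x(L, d) = 2 - 32*d
x(-45, X(q, -6)) + v = (2 - 32*(3 - 5*(-6))) + 46 = (2 - 32*(3 + 30)) + 46 = (2 - 32*33) + 46 = (2 - 1056) + 46 = -1054 + 46 = -1008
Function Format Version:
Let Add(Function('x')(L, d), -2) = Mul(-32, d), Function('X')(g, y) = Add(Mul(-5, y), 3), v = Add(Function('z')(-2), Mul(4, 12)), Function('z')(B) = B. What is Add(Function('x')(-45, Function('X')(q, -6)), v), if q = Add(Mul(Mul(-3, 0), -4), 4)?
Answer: -1008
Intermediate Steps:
v = 46 (v = Add(-2, Mul(4, 12)) = Add(-2, 48) = 46)
q = 4 (q = Add(Mul(0, -4), 4) = Add(0, 4) = 4)
Function('X')(g, y) = Add(3, Mul(-5, y))
Function('x')(L, d) = Add(2, Mul(-32, d))
Add(Function('x')(-45, Function('X')(q, -6)), v) = Add(Add(2, Mul(-32, Add(3, Mul(-5, -6)))), 46) = Add(Add(2, Mul(-32, Add(3, 30))), 46) = Add(Add(2, Mul(-32, 33)), 46) = Add(Add(2, -1056), 46) = Add(-1054, 46) = -1008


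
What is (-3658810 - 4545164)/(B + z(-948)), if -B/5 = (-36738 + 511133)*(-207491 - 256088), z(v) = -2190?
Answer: -8203974/1099597796335 ≈ -7.4609e-6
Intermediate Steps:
B = 1099597798525 (B = -5*(-36738 + 511133)*(-207491 - 256088) = -2371975*(-463579) = -5*(-219919559705) = 1099597798525)
(-3658810 - 4545164)/(B + z(-948)) = (-3658810 - 4545164)/(1099597798525 - 2190) = -8203974/1099597796335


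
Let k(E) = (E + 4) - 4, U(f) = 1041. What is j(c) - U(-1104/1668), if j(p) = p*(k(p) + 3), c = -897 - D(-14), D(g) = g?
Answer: 775999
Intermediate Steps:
k(E) = E (k(E) = (4 + E) - 4 = E)
c = -883 (c = -897 - 1*(-14) = -897 + 14 = -883)
j(p) = p*(3 + p) (j(p) = p*(p + 3) = p*(3 + p))
j(c) - U(-1104/1668) = -883*(3 - 883) - 1*1041 = -883*(-880) - 1041 = 777040 - 1041 = 775999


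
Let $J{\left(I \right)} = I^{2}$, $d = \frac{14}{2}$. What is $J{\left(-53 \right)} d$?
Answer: $19663$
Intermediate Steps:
$d = 7$ ($d = 14 \cdot \frac{1}{2} = 7$)
$J{\left(-53 \right)} d = \left(-53\right)^{2} \cdot 7 = 2809 \cdot 7 = 19663$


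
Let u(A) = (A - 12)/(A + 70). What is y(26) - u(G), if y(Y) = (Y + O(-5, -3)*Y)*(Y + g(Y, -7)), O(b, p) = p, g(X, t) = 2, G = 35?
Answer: -152903/105 ≈ -1456.2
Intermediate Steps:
y(Y) = -2*Y*(2 + Y) (y(Y) = (Y - 3*Y)*(Y + 2) = (-2*Y)*(2 + Y) = -2*Y*(2 + Y))
u(A) = (-12 + A)/(70 + A)
y(26) - u(G) = 2*26*(-2 - 1*26) - (-12 + 35)/(70 + 35) = 2*26*(-2 - 26) - 23/105 = 2*26*(-28) - 23/105 = -1456 - 1*23/105 = -1456 - 23/105 = -152903/105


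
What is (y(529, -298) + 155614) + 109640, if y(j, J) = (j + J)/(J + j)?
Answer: 265255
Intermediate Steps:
y(j, J) = 1 (y(j, J) = (J + j)/(J + j) = 1)
(y(529, -298) + 155614) + 109640 = (1 + 155614) + 109640 = 155615 + 109640 = 265255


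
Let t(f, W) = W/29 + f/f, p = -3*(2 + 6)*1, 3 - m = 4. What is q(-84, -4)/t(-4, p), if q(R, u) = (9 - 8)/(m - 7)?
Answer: -29/40 ≈ -0.72500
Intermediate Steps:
m = -1 (m = 3 - 1*4 = 3 - 4 = -1)
p = -24 (p = -3*8*1 = -24*1 = -24)
t(f, W) = 1 + W/29 (t(f, W) = W*(1/29) + 1 = W/29 + 1 = 1 + W/29)
q(R, u) = -⅛ (q(R, u) = (9 - 8)/(-1 - 7) = 1/(-8) = 1*(-⅛) = -⅛)
q(-84, -4)/t(-4, p) = -1/(8*(1 + (1/29)*(-24))) = -1/(8*(1 - 24/29)) = -1/(8*5/29) = -⅛*29/5 = -29/40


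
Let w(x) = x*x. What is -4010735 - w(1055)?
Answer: -5123760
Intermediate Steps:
w(x) = x²
-4010735 - w(1055) = -4010735 - 1*1055² = -4010735 - 1*1113025 = -4010735 - 1113025 = -5123760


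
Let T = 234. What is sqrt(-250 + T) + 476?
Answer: 476 + 4*I ≈ 476.0 + 4.0*I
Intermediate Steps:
sqrt(-250 + T) + 476 = sqrt(-250 + 234) + 476 = sqrt(-16) + 476 = 4*I + 476 = 476 + 4*I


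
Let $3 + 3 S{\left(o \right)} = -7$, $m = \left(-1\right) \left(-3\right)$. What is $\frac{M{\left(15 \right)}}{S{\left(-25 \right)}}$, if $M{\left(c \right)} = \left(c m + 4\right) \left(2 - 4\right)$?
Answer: $\frac{147}{5} \approx 29.4$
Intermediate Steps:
$m = 3$
$S{\left(o \right)} = - \frac{10}{3}$ ($S{\left(o \right)} = -1 + \frac{1}{3} \left(-7\right) = -1 - \frac{7}{3} = - \frac{10}{3}$)
$M{\left(c \right)} = -8 - 6 c$ ($M{\left(c \right)} = \left(c 3 + 4\right) \left(2 - 4\right) = \left(3 c + 4\right) \left(-2\right) = \left(4 + 3 c\right) \left(-2\right) = -8 - 6 c$)
$\frac{M{\left(15 \right)}}{S{\left(-25 \right)}} = \frac{-8 - 90}{- \frac{10}{3}} = \left(-8 - 90\right) \left(- \frac{3}{10}\right) = \left(-98\right) \left(- \frac{3}{10}\right) = \frac{147}{5}$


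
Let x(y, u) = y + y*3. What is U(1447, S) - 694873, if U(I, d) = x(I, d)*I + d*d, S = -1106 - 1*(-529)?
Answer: 8013292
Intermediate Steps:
S = -577 (S = -1106 + 529 = -577)
x(y, u) = 4*y (x(y, u) = y + 3*y = 4*y)
U(I, d) = d**2 + 4*I**2 (U(I, d) = (4*I)*I + d*d = 4*I**2 + d**2 = d**2 + 4*I**2)
U(1447, S) - 694873 = ((-577)**2 + 4*1447**2) - 694873 = (332929 + 4*2093809) - 694873 = (332929 + 8375236) - 694873 = 8708165 - 694873 = 8013292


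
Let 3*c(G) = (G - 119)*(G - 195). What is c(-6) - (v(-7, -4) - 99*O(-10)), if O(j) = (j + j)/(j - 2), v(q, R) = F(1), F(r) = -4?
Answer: 8544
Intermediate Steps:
v(q, R) = -4
O(j) = 2*j/(-2 + j) (O(j) = (2*j)/(-2 + j) = 2*j/(-2 + j))
c(G) = (-195 + G)*(-119 + G)/3 (c(G) = ((G - 119)*(G - 195))/3 = ((-119 + G)*(-195 + G))/3 = ((-195 + G)*(-119 + G))/3 = (-195 + G)*(-119 + G)/3)
c(-6) - (v(-7, -4) - 99*O(-10)) = (7735 - 314/3*(-6) + (⅓)*(-6)²) - (-4 - 198*(-10)/(-2 - 10)) = (7735 + 628 + (⅓)*36) - (-4 - 198*(-10)/(-12)) = (7735 + 628 + 12) - (-4 - 198*(-10)*(-1)/12) = 8375 - (-4 - 99*5/3) = 8375 - (-4 - 165) = 8375 - 1*(-169) = 8375 + 169 = 8544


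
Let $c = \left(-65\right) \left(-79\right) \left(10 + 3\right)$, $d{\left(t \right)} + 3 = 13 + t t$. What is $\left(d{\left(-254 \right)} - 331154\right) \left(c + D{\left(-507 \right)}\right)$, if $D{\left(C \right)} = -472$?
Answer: $-17672903724$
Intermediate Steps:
$d{\left(t \right)} = 10 + t^{2}$ ($d{\left(t \right)} = -3 + \left(13 + t t\right) = -3 + \left(13 + t^{2}\right) = 10 + t^{2}$)
$c = 66755$ ($c = 5135 \cdot 13 = 66755$)
$\left(d{\left(-254 \right)} - 331154\right) \left(c + D{\left(-507 \right)}\right) = \left(\left(10 + \left(-254\right)^{2}\right) - 331154\right) \left(66755 - 472\right) = \left(\left(10 + 64516\right) - 331154\right) 66283 = \left(64526 - 331154\right) 66283 = \left(-266628\right) 66283 = -17672903724$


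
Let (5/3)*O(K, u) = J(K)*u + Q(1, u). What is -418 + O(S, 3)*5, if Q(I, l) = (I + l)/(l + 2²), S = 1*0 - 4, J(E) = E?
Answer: -3166/7 ≈ -452.29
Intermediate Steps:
S = -4 (S = 0 - 4 = -4)
Q(I, l) = (I + l)/(4 + l) (Q(I, l) = (I + l)/(l + 4) = (I + l)/(4 + l))
O(K, u) = 3*K*u/5 + 3*(1 + u)/(5*(4 + u)) (O(K, u) = 3*(K*u + (1 + u)/(4 + u))/5 = 3*K*u/5 + 3*(1 + u)/(5*(4 + u)))
-418 + O(S, 3)*5 = -418 + (3*(1 + 3 - 4*3*(4 + 3))/(5*(4 + 3)))*5 = -418 + ((⅗)*(1 + 3 - 4*3*7)/7)*5 = -418 + ((⅗)*(⅐)*(1 + 3 - 84))*5 = -418 + ((⅗)*(⅐)*(-80))*5 = -418 - 48/7*5 = -418 - 240/7 = -3166/7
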